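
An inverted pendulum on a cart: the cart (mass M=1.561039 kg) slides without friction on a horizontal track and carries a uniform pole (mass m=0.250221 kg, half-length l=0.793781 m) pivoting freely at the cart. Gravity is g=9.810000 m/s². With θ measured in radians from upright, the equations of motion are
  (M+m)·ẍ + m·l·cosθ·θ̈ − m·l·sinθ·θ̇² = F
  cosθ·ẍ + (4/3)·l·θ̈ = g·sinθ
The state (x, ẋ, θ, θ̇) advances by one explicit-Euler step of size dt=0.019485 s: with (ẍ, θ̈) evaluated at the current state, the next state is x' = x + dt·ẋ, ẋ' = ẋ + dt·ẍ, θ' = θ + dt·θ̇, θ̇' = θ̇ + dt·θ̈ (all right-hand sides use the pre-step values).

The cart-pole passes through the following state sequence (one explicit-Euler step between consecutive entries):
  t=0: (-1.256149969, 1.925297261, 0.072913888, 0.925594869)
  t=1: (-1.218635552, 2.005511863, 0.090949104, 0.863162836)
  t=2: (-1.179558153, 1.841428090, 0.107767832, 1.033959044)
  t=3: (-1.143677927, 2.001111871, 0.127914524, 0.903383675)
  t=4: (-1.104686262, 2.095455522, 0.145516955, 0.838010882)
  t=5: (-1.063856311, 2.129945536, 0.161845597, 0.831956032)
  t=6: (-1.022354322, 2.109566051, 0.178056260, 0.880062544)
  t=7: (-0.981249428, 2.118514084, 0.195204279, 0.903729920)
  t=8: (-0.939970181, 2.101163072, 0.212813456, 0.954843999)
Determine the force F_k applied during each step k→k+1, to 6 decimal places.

step 0→1:
  ẍ = (ẋ'−ẋ)/dt = (2.005511863−1.925297261)/0.019485 = 4.116736
  θ̈ = (θ̇'−θ̇)/dt = (0.863162836−0.925594869)/0.019485 = -3.204107
  sinθ=0.072849, cosθ=0.997343
  F = (M+m)·ẍ + m·l·cosθ·θ̈ − m·l·sinθ·θ̇² = 7.456479 + -0.634711 − 0.012396 = 6.809372
step 1→2:
  ẍ = (ẋ'−ẋ)/dt = (1.841428090−2.005511863)/0.019485 = -8.421030
  θ̈ = (θ̇'−θ̇)/dt = (1.033959044−0.863162836)/0.019485 = 8.765523
  sinθ=0.090824, cosθ=0.995867
  F = (M+m)·ẍ + m·l·cosθ·θ̈ − m·l·sinθ·θ̇² = -15.252675 + 1.733818 − 0.013440 = -13.532297
step 2→3:
  ẍ = (ẋ'−ẋ)/dt = (2.001111871−1.841428090)/0.019485 = 8.195216
  θ̈ = (θ̇'−θ̇)/dt = (0.903383675−1.033959044)/0.019485 = -6.701328
  sinθ=0.107559, cosθ=0.994199
  F = (M+m)·ẍ + m·l·cosθ·θ̈ − m·l·sinθ·θ̇² = 14.843667 + -1.323301 − 0.022839 = 13.497527
step 3→4:
  ẍ = (ẋ'−ẋ)/dt = (2.095455522−2.001111871)/0.019485 = 4.841860
  θ̈ = (θ̇'−θ̇)/dt = (0.838010882−0.903383675)/0.019485 = -3.355032
  sinθ=0.127566, cosθ=0.991830
  F = (M+m)·ẍ + m·l·cosθ·θ̈ − m·l·sinθ·θ̇² = 8.769868 + -0.660934 − 0.020678 = 8.088256
step 4→5:
  ẍ = (ẋ'−ẋ)/dt = (2.129945536−2.095455522)/0.019485 = 1.770080
  θ̈ = (θ̇'−θ̇)/dt = (0.831956032−0.838010882)/0.019485 = -0.310744
  sinθ=0.145004, cosθ=0.989431
  F = (M+m)·ẍ + m·l·cosθ·θ̈ − m·l·sinθ·θ̇² = 3.206076 + -0.061068 − 0.020226 = 3.124782
step 5→6:
  ẍ = (ẋ'−ẋ)/dt = (2.109566051−2.129945536)/0.019485 = -1.045906
  θ̈ = (θ̇'−θ̇)/dt = (0.880062544−0.831956032)/0.019485 = 2.468900
  sinθ=0.161140, cosθ=0.986932
  F = (M+m)·ẍ + m·l·cosθ·θ̈ − m·l·sinθ·θ̇² = -1.894408 + 0.483966 − 0.022153 = -1.432595
step 6→7:
  ẍ = (ẋ'−ẋ)/dt = (2.118514084−2.109566051)/0.019485 = 0.459227
  θ̈ = (θ̇'−θ̇)/dt = (0.903729920−0.880062544)/0.019485 = 1.214646
  sinθ=0.177117, cosθ=0.984190
  F = (M+m)·ẍ + m·l·cosθ·θ̈ − m·l·sinθ·θ̇² = 0.831779 + 0.237440 − 0.027247 = 1.041972
step 7→8:
  ẍ = (ẋ'−ẋ)/dt = (2.101163072−2.118514084)/0.019485 = -0.890480
  θ̈ = (θ̇'−θ̇)/dt = (0.954843999−0.903729920)/0.019485 = 2.623253
  sinθ=0.193967, cosθ=0.981008
  F = (M+m)·ẍ + m·l·cosθ·θ̈ − m·l·sinθ·θ̇² = -1.612892 + 0.511137 − 0.031465 = -1.133220

F_0 = 6.809372 N
F_1 = -13.532297 N
F_2 = 13.497527 N
F_3 = 8.088256 N
F_4 = 3.124782 N
F_5 = -1.432595 N
F_6 = 1.041972 N
F_7 = -1.133220 N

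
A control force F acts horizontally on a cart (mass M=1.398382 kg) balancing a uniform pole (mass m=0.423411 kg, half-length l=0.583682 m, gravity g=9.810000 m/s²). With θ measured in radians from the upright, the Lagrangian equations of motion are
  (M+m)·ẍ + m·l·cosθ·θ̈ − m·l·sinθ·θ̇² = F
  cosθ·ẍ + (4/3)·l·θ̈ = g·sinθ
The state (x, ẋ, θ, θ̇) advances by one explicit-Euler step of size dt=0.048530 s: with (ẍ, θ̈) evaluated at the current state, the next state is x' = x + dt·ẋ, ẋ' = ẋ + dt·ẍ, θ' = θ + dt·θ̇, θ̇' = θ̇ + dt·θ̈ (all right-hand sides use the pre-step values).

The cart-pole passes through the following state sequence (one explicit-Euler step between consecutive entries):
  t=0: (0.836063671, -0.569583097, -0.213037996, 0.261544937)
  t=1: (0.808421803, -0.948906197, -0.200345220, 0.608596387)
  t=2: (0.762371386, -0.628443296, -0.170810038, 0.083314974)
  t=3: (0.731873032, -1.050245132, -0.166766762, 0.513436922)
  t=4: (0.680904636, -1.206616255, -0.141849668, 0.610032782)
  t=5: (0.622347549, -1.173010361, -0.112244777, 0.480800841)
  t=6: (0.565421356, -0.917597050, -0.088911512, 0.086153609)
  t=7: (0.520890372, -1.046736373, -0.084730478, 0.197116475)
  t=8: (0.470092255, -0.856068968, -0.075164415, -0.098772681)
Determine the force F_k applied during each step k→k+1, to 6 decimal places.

step 0→1:
  ẍ = (ẋ'−ẋ)/dt = (-0.948906197−-0.569583097)/0.048530 = -7.816260
  θ̈ = (θ̇'−θ̇)/dt = (0.608596387−0.261544937)/0.048530 = 7.151277
  sinθ=-0.211430, cosθ=0.977393
  F = (M+m)·ẍ + m·l·cosθ·θ̈ − m·l·sinθ·θ̇² = -14.239608 + 1.727393 − -0.003574 = -12.508640
step 1→2:
  ẍ = (ẋ'−ẋ)/dt = (-0.628443296−-0.948906197)/0.048530 = 6.603398
  θ̈ = (θ̇'−θ̇)/dt = (0.083314974−0.608596387)/0.048530 = -10.823849
  sinθ=-0.199008, cosθ=0.979998
  F = (M+m)·ẍ + m·l·cosθ·θ̈ − m·l·sinθ·θ̇² = 12.030024 + -2.621473 − -0.018217 = 9.426768
step 2→3:
  ẍ = (ẋ'−ẋ)/dt = (-1.050245132−-0.628443296)/0.048530 = -8.691569
  θ̈ = (θ̇'−θ̇)/dt = (0.513436922−0.083314974)/0.048530 = 8.863011
  sinθ=-0.169981, cosθ=0.985447
  F = (M+m)·ẍ + m·l·cosθ·θ̈ − m·l·sinθ·θ̇² = -15.834239 + 2.158506 − -0.000292 = -13.675442
step 3→4:
  ẍ = (ẋ'−ẋ)/dt = (-1.206616255−-1.050245132)/0.048530 = -3.222154
  θ̈ = (θ̇'−θ̇)/dt = (0.610032782−0.513436922)/0.048530 = 1.990436
  sinθ=-0.165995, cosθ=0.986127
  F = (M+m)·ẍ + m·l·cosθ·θ̈ − m·l·sinθ·θ̇² = -5.870097 + 0.485087 − -0.010815 = -5.374196
step 4→5:
  ẍ = (ẋ'−ẋ)/dt = (-1.173010361−-1.206616255)/0.048530 = 0.692477
  θ̈ = (θ̇'−θ̇)/dt = (0.480800841−0.610032782)/0.048530 = -2.662929
  sinθ=-0.141374, cosθ=0.989956
  F = (M+m)·ẍ + m·l·cosθ·θ̈ − m·l·sinθ·θ̇² = 1.261549 + -0.651499 − -0.013002 = 0.623052
step 5→6:
  ẍ = (ẋ'−ẋ)/dt = (-0.917597050−-1.173010361)/0.048530 = 5.262998
  θ̈ = (θ̇'−θ̇)/dt = (0.086153609−0.480800841)/0.048530 = -8.132026
  sinθ=-0.112009, cosθ=0.993707
  F = (M+m)·ẍ + m·l·cosθ·θ̈ − m·l·sinθ·θ̇² = 9.588094 + -1.997081 − -0.006399 = 7.597412
step 6→7:
  ẍ = (ẋ'−ẋ)/dt = (-1.046736373−-0.917597050)/0.048530 = -2.661020
  θ̈ = (θ̇'−θ̇)/dt = (0.197116475−0.086153609)/0.048530 = 2.286480
  sinθ=-0.088794, cosθ=0.996050
  F = (M+m)·ẍ + m·l·cosθ·θ̈ − m·l·sinθ·θ̇² = -4.847828 + 0.562843 − -0.000163 = -4.284823
step 7→8:
  ẍ = (ẋ'−ẋ)/dt = (-0.856068968−-1.046736373)/0.048530 = 3.928856
  θ̈ = (θ̇'−θ̇)/dt = (-0.098772681−0.197116475)/0.048530 = -6.097036
  sinθ=-0.084629, cosθ=0.996413
  F = (M+m)·ẍ + m·l·cosθ·θ̈ − m·l·sinθ·θ̇² = 7.157563 + -1.501400 − -0.000813 = 5.656976

F_0 = -12.508640 N
F_1 = 9.426768 N
F_2 = -13.675442 N
F_3 = -5.374196 N
F_4 = 0.623052 N
F_5 = 7.597412 N
F_6 = -4.284823 N
F_7 = 5.656976 N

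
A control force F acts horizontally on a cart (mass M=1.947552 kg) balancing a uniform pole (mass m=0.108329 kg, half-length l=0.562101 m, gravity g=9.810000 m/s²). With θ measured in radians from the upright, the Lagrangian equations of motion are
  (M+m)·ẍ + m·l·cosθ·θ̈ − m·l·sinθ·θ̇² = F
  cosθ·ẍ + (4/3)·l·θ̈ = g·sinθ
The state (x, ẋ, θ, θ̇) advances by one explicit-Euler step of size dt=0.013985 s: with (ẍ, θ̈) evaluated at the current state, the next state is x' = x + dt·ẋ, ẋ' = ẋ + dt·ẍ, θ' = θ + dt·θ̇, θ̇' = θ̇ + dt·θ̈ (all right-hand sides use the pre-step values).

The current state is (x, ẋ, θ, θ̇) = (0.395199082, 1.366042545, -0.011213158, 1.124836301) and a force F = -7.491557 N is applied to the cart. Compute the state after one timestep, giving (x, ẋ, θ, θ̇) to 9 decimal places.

(0.414303187, 1.313042356, 0.004517678, 1.193496369)

sinθ=-0.011212923, cosθ=0.999937133
temp = (F + m·l·θ̇²·sinθ)/(M+m) = (-7.491557 + -0.000863886)/2.055881 = -3.644384518
θ̈ = (g·sinθ − cosθ·temp)/(l·(4/3 − m·cos²θ/(M+m))) = 4.909550815
ẍ = temp − m·l·θ̈·cosθ/(M+m) = -3.789788257
Euler: x'=0.395199082+0.013985·1.366042545=0.414303187, ẋ'=1.366042545+0.013985·-3.789788257=1.313042356
       θ'=-0.011213158+0.013985·1.124836301=0.004517678, θ̇'=1.124836301+0.013985·4.909550815=1.193496369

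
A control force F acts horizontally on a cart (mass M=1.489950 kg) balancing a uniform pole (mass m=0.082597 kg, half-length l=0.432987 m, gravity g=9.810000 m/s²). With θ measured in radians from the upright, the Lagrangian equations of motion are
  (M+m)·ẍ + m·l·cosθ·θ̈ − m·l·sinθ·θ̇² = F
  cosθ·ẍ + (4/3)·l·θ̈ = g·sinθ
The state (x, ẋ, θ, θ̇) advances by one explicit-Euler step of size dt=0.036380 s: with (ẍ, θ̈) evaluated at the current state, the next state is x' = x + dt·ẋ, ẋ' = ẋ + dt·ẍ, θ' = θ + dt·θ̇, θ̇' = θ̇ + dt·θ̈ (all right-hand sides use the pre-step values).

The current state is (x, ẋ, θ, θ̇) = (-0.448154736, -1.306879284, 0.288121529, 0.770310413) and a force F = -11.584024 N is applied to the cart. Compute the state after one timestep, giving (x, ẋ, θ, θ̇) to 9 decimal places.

sinθ=0.284151688, cosθ=0.958779338
temp = (F + m·l·θ̇²·sinθ)/(M+m) = (-11.584024 + 0.006030050)/1.572547 = -7.362574187
θ̈ = (g·sinθ − cosθ·temp)/(l·(4/3 − m·cos²θ/(M+m))) = 17.696687097
ẍ = temp − m·l·θ̈·cosθ/(M+m) = -7.748448736
Euler: x'=-0.448154736+0.036380·-1.306879284=-0.495699004, ẋ'=-1.306879284+0.036380·-7.748448736=-1.588767849
       θ'=0.288121529+0.036380·0.770310413=0.316145422, θ̇'=0.770310413+0.036380·17.696687097=1.414115890

(-0.495699004, -1.588767849, 0.316145422, 1.414115890)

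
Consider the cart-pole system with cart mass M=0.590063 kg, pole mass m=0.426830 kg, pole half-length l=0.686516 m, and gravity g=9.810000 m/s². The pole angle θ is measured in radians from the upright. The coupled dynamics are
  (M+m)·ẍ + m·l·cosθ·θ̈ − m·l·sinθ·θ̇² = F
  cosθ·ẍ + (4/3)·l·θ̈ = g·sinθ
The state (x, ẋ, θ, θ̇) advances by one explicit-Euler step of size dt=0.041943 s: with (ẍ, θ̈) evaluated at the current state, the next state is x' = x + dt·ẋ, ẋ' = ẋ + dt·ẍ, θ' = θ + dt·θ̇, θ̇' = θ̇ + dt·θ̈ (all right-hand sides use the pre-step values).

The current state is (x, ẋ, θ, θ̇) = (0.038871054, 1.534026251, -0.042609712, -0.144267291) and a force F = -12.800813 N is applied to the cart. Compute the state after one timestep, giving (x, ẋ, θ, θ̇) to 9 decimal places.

(0.103212717, 0.772129512, -0.048660715, 0.668180936)

sinθ=-0.042596820, cosθ=0.999092344
temp = (F + m·l·θ̇²·sinθ)/(M+m) = (-12.800813 + -0.000259788)/1.016893 = -12.588416665
θ̈ = (g·sinθ − cosθ·temp)/(l·(4/3 − m·cos²θ/(M+m))) = 19.370293657
ẍ = temp − m·l·θ̈·cosθ/(M+m) = -18.165051120
Euler: x'=0.038871054+0.041943·1.534026251=0.103212717, ẋ'=1.534026251+0.041943·-18.165051120=0.772129512
       θ'=-0.042609712+0.041943·-0.144267291=-0.048660715, θ̇'=-0.144267291+0.041943·19.370293657=0.668180936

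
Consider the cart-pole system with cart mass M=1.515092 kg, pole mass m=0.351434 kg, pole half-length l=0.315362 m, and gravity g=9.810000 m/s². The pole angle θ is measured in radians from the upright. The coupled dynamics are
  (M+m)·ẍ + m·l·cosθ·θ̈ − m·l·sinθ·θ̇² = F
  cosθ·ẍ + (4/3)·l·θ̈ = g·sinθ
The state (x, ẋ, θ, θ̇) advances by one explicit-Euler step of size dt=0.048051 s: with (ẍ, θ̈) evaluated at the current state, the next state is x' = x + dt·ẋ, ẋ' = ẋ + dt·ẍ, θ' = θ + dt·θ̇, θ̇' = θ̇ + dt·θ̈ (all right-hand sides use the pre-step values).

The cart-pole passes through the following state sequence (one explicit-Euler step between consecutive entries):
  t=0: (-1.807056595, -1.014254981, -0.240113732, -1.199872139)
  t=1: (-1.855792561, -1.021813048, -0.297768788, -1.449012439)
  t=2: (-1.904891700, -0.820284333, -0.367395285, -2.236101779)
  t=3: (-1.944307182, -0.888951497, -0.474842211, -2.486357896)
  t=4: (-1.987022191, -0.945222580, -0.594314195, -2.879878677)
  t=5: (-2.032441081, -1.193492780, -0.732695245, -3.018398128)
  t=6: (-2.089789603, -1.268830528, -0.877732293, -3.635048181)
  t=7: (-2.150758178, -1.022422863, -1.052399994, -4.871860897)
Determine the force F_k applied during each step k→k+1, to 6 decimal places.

F_0 = -0.813798 N
F_1 = 6.161071 N
F_2 = -3.007000 N
F_3 = -2.679819 N
F_4 = -9.394001 N
F_5 = -3.308383 N
F_6 = 8.875639 N

step 0→1:
  ẍ = (ẋ'−ẋ)/dt = (-1.021813048−-1.014254981)/0.048051 = -0.157293
  θ̈ = (θ̇'−θ̇)/dt = (-1.449012439−-1.199872139)/0.048051 = -5.184914
  sinθ=-0.237813, cosθ=0.971311
  F = (M+m)·ẍ + m·l·cosθ·θ̈ − m·l·sinθ·θ̇² = -0.293591 + -0.558153 − -0.037945 = -0.813798
step 1→2:
  ẍ = (ẋ'−ẋ)/dt = (-0.820284333−-1.021813048)/0.048051 = 4.194059
  θ̈ = (θ̇'−θ̇)/dt = (-2.236101779−-1.449012439)/0.048051 = -16.380291
  sinθ=-0.293388, cosθ=0.955993
  F = (M+m)·ẍ + m·l·cosθ·θ̈ − m·l·sinθ·θ̇² = 7.828320 + -1.735520 − -0.068272 = 6.161071
step 2→3:
  ẍ = (ẋ'−ẋ)/dt = (-0.888951497−-0.820284333)/0.048051 = -1.429048
  θ̈ = (θ̇'−θ̇)/dt = (-2.486357896−-2.236101779)/0.048051 = -5.208135
  sinθ=-0.359186, cosθ=0.933266
  F = (M+m)·ẍ + m·l·cosθ·θ̈ − m·l·sinθ·θ̇² = -2.667354 + -0.538692 − -0.199047 = -3.007000
step 3→4:
  ẍ = (ẋ'−ẋ)/dt = (-0.945222580−-0.888951497)/0.048051 = -1.171070
  θ̈ = (θ̇'−θ̇)/dt = (-2.879878677−-2.486357896)/0.048051 = -8.189648
  sinθ=-0.457198, cosθ=0.889365
  F = (M+m)·ẍ + m·l·cosθ·θ̈ − m·l·sinθ·θ̇² = -2.185833 + -0.807232 − -0.313246 = -2.679819
step 4→5:
  ẍ = (ẋ'−ẋ)/dt = (-1.193492780−-0.945222580)/0.048051 = -5.166806
  θ̈ = (θ̇'−θ̇)/dt = (-3.018398128−-2.879878677)/0.048051 = -2.882759
  sinθ=-0.559941, cosθ=0.828533
  F = (M+m)·ẍ + m·l·cosθ·θ̈ − m·l·sinθ·θ̇² = -9.643978 + -0.264710 − -0.514687 = -9.394001
step 5→6:
  ẍ = (ẋ'−ẋ)/dt = (-1.268830528−-1.193492780)/0.048051 = -1.567871
  θ̈ = (θ̇'−θ̇)/dt = (-3.635048181−-3.018398128)/0.048051 = -12.833241
  sinθ=-0.668876, cosθ=0.743374
  F = (M+m)·ẍ + m·l·cosθ·θ̈ − m·l·sinθ·θ̇² = -2.926471 + -1.057297 − -0.675385 = -3.308383
step 6→7:
  ẍ = (ẋ'−ẋ)/dt = (-1.022422863−-1.268830528)/0.048051 = 5.128044
  θ̈ = (θ̇'−θ̇)/dt = (-4.871860897−-3.635048181)/0.048051 = -25.739583
  sinθ=-0.769292, cosθ=0.638897
  F = (M+m)·ẍ + m·l·cosθ·θ̈ − m·l·sinθ·θ̇² = 9.571628 + -1.822576 − -1.126587 = 8.875639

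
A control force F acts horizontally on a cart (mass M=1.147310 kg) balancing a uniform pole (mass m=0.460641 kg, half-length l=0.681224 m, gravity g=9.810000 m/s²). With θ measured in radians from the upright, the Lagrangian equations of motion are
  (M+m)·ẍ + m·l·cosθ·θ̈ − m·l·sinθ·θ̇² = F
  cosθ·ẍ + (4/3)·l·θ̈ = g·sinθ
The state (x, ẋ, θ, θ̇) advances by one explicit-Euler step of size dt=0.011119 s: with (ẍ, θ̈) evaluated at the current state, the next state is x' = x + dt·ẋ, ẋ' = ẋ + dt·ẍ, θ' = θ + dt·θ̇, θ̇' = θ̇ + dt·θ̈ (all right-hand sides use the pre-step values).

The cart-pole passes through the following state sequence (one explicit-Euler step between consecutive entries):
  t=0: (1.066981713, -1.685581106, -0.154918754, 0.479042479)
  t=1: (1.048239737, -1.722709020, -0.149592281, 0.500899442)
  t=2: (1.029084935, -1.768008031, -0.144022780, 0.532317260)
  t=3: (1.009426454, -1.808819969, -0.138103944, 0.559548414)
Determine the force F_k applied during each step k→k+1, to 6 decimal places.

F_0 = -4.748606 N
F_1 = -5.662319 N
F_2 = -5.128612 N

step 0→1:
  ẍ = (ẋ'−ẋ)/dt = (-1.722709020−-1.685581106)/0.011119 = -3.339141
  θ̈ = (θ̇'−θ̇)/dt = (0.500899442−0.479042479)/0.011119 = 1.965731
  sinθ=-0.154300, cosθ=0.988024
  F = (M+m)·ẍ + m·l·cosθ·θ̈ − m·l·sinθ·θ̇² = -5.369176 + 0.609458 − -0.011111 = -4.748606
step 1→2:
  ẍ = (ẋ'−ẋ)/dt = (-1.768008031−-1.722709020)/0.011119 = -4.074018
  θ̈ = (θ̇'−θ̇)/dt = (0.532317260−0.500899442)/0.011119 = 2.825597
  sinθ=-0.149035, cosθ=0.988832
  F = (M+m)·ẍ + m·l·cosθ·θ̈ − m·l·sinθ·θ̇² = -6.550822 + 0.876769 − -0.011734 = -5.662319
step 2→3:
  ẍ = (ẋ'−ẋ)/dt = (-1.808819969−-1.768008031)/0.011119 = -3.670468
  θ̈ = (θ̇'−θ̇)/dt = (0.559548414−0.532317260)/0.011119 = 2.449065
  sinθ=-0.143525, cosθ=0.989647
  F = (M+m)·ẍ + m·l·cosθ·θ̈ − m·l·sinθ·θ̇² = -5.901933 + 0.760559 − -0.012762 = -5.128612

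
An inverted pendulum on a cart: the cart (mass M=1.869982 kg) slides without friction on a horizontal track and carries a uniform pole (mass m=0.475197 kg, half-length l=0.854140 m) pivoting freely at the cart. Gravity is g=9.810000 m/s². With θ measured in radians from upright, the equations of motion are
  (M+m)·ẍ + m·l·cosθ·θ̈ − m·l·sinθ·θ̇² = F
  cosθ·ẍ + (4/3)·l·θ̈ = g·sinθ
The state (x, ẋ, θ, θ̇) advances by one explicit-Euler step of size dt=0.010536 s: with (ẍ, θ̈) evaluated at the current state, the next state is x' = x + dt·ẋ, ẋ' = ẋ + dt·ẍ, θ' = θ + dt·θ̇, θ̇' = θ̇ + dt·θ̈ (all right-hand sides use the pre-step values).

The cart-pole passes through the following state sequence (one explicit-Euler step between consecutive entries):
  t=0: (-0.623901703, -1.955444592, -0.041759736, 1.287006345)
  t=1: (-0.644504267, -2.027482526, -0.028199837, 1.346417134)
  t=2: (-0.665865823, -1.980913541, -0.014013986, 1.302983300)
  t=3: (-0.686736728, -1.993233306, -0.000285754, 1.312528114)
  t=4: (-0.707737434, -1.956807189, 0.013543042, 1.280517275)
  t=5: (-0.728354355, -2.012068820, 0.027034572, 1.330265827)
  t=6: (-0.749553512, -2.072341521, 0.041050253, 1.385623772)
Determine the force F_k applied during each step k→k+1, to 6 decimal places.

F_0 = -13.719934 N
F_1 = 8.713845 N
F_2 = -2.364901 N
F_3 = 6.875015 N
F_4 = -10.393228 N
F_5 = -11.303540 N

step 0→1:
  ẍ = (ẋ'−ẋ)/dt = (-2.027482526−-1.955444592)/0.010536 = -6.837313
  θ̈ = (θ̇'−θ̇)/dt = (1.346417134−1.287006345)/0.010536 = 5.638837
  sinθ=-0.041748, cosθ=0.999128
  F = (M+m)·ẍ + m·l·cosθ·θ̈ − m·l·sinθ·θ̇² = -16.034724 + 2.286723 − -0.028067 = -13.719934
step 1→2:
  ẍ = (ẋ'−ẋ)/dt = (-1.980913541−-2.027482526)/0.010536 = 4.419987
  θ̈ = (θ̇'−θ̇)/dt = (1.302983300−1.346417134)/0.010536 = -4.122422
  sinθ=-0.028196, cosθ=0.999602
  F = (M+m)·ẍ + m·l·cosθ·θ̈ − m·l·sinθ·θ̇² = 10.365661 + -1.672563 − -0.020747 = 8.713845
step 2→3:
  ẍ = (ẋ'−ẋ)/dt = (-1.993233306−-1.980913541)/0.010536 = -1.169302
  θ̈ = (θ̇'−θ̇)/dt = (1.312528114−1.302983300)/0.010536 = 0.905924
  sinθ=-0.014014, cosθ=0.999902
  F = (M+m)·ẍ + m·l·cosθ·θ̈ − m·l·sinθ·θ̇² = -2.742222 + 0.367665 − -0.009657 = -2.364901
step 3→4:
  ẍ = (ẋ'−ẋ)/dt = (-1.956807189−-1.993233306)/0.010536 = 3.457300
  θ̈ = (θ̇'−θ̇)/dt = (1.280517275−1.312528114)/0.010536 = -3.038234
  sinθ=-0.000286, cosθ=1.000000
  F = (M+m)·ẍ + m·l·cosθ·θ̈ − m·l·sinθ·θ̇² = 8.107988 + -1.233173 − -0.000200 = 6.875015
step 4→5:
  ẍ = (ẋ'−ẋ)/dt = (-2.012068820−-1.956807189)/0.010536 = -5.245029
  θ̈ = (θ̇'−θ̇)/dt = (1.330265827−1.280517275)/0.010536 = 4.721768
  sinθ=0.013543, cosθ=0.999908
  F = (M+m)·ẍ + m·l·cosθ·θ̈ − m·l·sinθ·θ̇² = -12.300533 + 1.916318 − 0.009013 = -10.393228
step 5→6:
  ẍ = (ẋ'−ẋ)/dt = (-2.072341521−-2.012068820)/0.010536 = -5.720644
  θ̈ = (θ̇'−θ̇)/dt = (1.385623772−1.330265827)/0.010536 = 5.254171
  sinθ=0.027031, cosθ=0.999635
  F = (M+m)·ẍ + m·l·cosθ·θ̈ − m·l·sinθ·θ̇² = -13.415933 + 2.131809 − 0.019415 = -11.303540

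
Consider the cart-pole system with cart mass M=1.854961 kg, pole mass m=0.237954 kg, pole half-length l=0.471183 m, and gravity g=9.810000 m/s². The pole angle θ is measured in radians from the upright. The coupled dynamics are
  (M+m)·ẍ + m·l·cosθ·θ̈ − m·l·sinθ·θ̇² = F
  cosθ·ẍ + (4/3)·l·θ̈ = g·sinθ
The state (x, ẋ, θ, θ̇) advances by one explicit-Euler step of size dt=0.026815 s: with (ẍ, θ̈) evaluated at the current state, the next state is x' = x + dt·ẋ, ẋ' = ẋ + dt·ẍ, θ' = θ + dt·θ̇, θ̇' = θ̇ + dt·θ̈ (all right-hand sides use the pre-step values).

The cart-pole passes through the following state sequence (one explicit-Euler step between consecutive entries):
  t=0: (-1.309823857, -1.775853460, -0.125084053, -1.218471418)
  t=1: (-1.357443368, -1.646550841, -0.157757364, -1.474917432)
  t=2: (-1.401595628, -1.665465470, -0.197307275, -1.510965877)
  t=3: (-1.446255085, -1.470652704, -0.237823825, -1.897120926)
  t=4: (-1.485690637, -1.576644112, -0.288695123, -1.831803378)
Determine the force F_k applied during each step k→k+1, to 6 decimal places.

step 0→1:
  ẍ = (ẋ'−ẋ)/dt = (-1.646550841−-1.775853460)/0.026815 = 4.822026
  θ̈ = (θ̇'−θ̇)/dt = (-1.474917432−-1.218471418)/0.026815 = -9.563528
  sinθ=-0.124758, cosθ=0.992187
  F = (M+m)·ẍ + m·l·cosθ·θ̈ − m·l·sinθ·θ̇² = 10.092090 + -1.063884 − -0.020767 = 9.048973
step 1→2:
  ẍ = (ẋ'−ẋ)/dt = (-1.665465470−-1.646550841)/0.026815 = -0.705375
  θ̈ = (θ̇'−θ̇)/dt = (-1.510965877−-1.474917432)/0.026815 = -1.344339
  sinθ=-0.157104, cosθ=0.987582
  F = (M+m)·ẍ + m·l·cosθ·θ̈ − m·l·sinθ·θ̇² = -1.476290 + -0.148855 − -0.038318 = -1.586827
step 2→3:
  ẍ = (ẋ'−ẋ)/dt = (-1.470652704−-1.665465470)/0.026815 = 7.265067
  θ̈ = (θ̇'−θ̇)/dt = (-1.897120926−-1.510965877)/0.026815 = -14.400710
  sinθ=-0.196030, cosθ=0.980598
  F = (M+m)·ẍ + m·l·cosθ·θ̈ − m·l·sinθ·θ̇² = 15.205167 + -1.583279 − -0.050178 = 13.672066
step 3→4:
  ẍ = (ẋ'−ẋ)/dt = (-1.576644112−-1.470652704)/0.026815 = -3.952691
  θ̈ = (θ̇'−θ̇)/dt = (-1.831803378−-1.897120926)/0.026815 = 2.435859
  sinθ=-0.235588, cosθ=0.971853
  F = (M+m)·ẍ + m·l·cosθ·θ̈ − m·l·sinθ·θ̇² = -8.272646 + 0.265421 − -0.095066 = -7.912159

F_0 = 9.048973 N
F_1 = -1.586827 N
F_2 = 13.672066 N
F_3 = -7.912159 N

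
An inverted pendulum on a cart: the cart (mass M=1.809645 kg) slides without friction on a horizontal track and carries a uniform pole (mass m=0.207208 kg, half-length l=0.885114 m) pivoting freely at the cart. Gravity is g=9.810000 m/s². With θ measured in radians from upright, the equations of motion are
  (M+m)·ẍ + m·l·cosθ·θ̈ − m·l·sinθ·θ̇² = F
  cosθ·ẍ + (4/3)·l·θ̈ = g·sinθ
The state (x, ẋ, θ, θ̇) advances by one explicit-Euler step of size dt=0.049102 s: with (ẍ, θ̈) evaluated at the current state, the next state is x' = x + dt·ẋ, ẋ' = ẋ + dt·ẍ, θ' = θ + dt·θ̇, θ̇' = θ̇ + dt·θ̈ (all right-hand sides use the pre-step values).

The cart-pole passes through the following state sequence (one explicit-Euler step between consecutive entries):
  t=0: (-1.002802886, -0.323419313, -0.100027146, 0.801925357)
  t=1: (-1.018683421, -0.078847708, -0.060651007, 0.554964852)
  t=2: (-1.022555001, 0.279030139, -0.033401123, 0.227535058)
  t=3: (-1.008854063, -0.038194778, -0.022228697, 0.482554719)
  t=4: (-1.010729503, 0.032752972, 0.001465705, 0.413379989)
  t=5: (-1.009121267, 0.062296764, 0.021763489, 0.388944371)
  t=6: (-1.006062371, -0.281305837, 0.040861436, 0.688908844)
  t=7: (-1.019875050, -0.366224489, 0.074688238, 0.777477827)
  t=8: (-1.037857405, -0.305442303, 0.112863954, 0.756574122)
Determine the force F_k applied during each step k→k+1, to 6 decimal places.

F_0 = 9.139678 N
F_1 = 13.482425 N
F_2 = -12.077619 N
F_3 = 2.656798 N
F_4 = 1.122188 N
F_5 = -12.993856 N
F_6 = -3.161028 N
F_7 = 2.410481 N

step 0→1:
  ẍ = (ẋ'−ẋ)/dt = (-0.078847708−-0.323419313)/0.049102 = 4.980889
  θ̈ = (θ̇'−θ̇)/dt = (0.554964852−0.801925357)/0.049102 = -5.029541
  sinθ=-0.099860, cosθ=0.995001
  F = (M+m)·ẍ + m·l·cosθ·θ̈ − m·l·sinθ·θ̇² = 10.045721 + -0.917821 − -0.011778 = 9.139678
step 1→2:
  ẍ = (ẋ'−ẋ)/dt = (0.279030139−-0.078847708)/0.049102 = 7.288458
  θ̈ = (θ̇'−θ̇)/dt = (0.227535058−0.554964852)/0.049102 = -6.668360
  sinθ=-0.060614, cosθ=0.998161
  F = (M+m)·ẍ + m·l·cosθ·θ̈ − m·l·sinθ·θ̇² = 14.699748 + -1.220746 − -0.003424 = 13.482425
step 2→3:
  ẍ = (ẋ'−ẋ)/dt = (-0.038194778−0.279030139)/0.049102 = -6.460529
  θ̈ = (θ̇'−θ̇)/dt = (0.482554719−0.227535058)/0.049102 = 5.193672
  sinθ=-0.033395, cosθ=0.999442
  F = (M+m)·ẍ + m·l·cosθ·θ̈ − m·l·sinθ·θ̇² = -13.029938 + 0.952002 − -0.000317 = -12.077619
step 3→4:
  ẍ = (ẋ'−ẋ)/dt = (0.032752972−-0.038194778)/0.049102 = 1.444906
  θ̈ = (θ̇'−θ̇)/dt = (0.413379989−0.482554719)/0.049102 = -1.408797
  sinθ=-0.022227, cosθ=0.999753
  F = (M+m)·ẍ + m·l·cosθ·θ̈ − m·l·sinθ·θ̇² = 2.914162 + -0.258313 − -0.000949 = 2.656798
step 4→5:
  ẍ = (ẋ'−ẋ)/dt = (0.062296764−0.032752972)/0.049102 = 0.601682
  θ̈ = (θ̇'−θ̇)/dt = (0.388944371−0.413379989)/0.049102 = -0.497650
  sinθ=0.001466, cosθ=0.999999
  F = (M+m)·ẍ + m·l·cosθ·θ̈ − m·l·sinθ·θ̇² = 1.213504 + -0.091270 − 0.000046 = 1.122188
step 5→6:
  ẍ = (ẋ'−ẋ)/dt = (-0.281305837−0.062296764)/0.049102 = -6.997731
  θ̈ = (θ̇'−θ̇)/dt = (0.688908844−0.388944371)/0.049102 = 6.109007
  sinθ=0.021762, cosθ=0.999763
  F = (M+m)·ẍ + m·l·cosθ·θ̈ − m·l·sinθ·θ̇² = -14.113395 + 1.120143 − 0.000604 = -12.993856
step 6→7:
  ẍ = (ẋ'−ẋ)/dt = (-0.366224489−-0.281305837)/0.049102 = -1.729434
  θ̈ = (θ̇'−θ̇)/dt = (0.777477827−0.688908844)/0.049102 = 1.803775
  sinθ=0.040850, cosθ=0.999165
  F = (M+m)·ẍ + m·l·cosθ·θ̈ − m·l·sinθ·θ̇² = -3.488013 + 0.330541 − 0.003556 = -3.161028
step 7→8:
  ẍ = (ẋ'−ẋ)/dt = (-0.305442303−-0.366224489)/0.049102 = 1.237876
  θ̈ = (θ̇'−θ̇)/dt = (0.756574122−0.777477827)/0.049102 = -0.425720
  sinθ=0.074619, cosθ=0.997212
  F = (M+m)·ẍ + m·l·cosθ·θ̈ − m·l·sinθ·θ̇² = 2.496614 + -0.077861 − 0.008272 = 2.410481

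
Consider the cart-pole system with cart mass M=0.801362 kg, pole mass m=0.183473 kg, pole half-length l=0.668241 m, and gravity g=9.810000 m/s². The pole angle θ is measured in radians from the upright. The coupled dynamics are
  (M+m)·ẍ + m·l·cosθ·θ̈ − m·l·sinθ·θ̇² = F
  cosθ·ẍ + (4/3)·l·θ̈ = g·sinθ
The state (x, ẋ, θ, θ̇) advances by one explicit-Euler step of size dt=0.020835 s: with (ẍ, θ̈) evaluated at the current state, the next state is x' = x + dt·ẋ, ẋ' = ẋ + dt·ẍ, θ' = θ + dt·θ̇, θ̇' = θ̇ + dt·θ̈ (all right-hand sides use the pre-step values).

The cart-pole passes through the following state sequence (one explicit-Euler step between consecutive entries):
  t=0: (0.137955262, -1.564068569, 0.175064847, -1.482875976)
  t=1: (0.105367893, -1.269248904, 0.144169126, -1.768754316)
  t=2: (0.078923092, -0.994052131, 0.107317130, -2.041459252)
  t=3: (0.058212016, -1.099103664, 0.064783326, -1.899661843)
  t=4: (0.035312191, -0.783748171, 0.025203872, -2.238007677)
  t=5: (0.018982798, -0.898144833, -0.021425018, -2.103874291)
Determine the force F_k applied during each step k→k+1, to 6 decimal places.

step 0→1:
  ẍ = (ẋ'−ẋ)/dt = (-1.269248904−-1.564068569)/0.020835 = 14.150212
  θ̈ = (θ̇'−θ̇)/dt = (-1.768754316−-1.482875976)/0.020835 = -13.721063
  sinθ=0.174172, cosθ=0.984715
  F = (M+m)·ẍ + m·l·cosθ·θ̈ − m·l·sinθ·θ̇² = 13.935624 + -1.656547 − 0.046956 = 12.232121
step 1→2:
  ẍ = (ẋ'−ẋ)/dt = (-0.994052131−-1.269248904)/0.020835 = 13.208388
  θ̈ = (θ̇'−θ̇)/dt = (-2.041459252−-1.768754316)/0.020835 = -13.088790
  sinθ=0.143670, cosθ=0.989626
  F = (M+m)·ẍ + m·l·cosθ·θ̈ − m·l·sinθ·θ̇² = 13.008083 + -1.588092 − 0.055107 = 11.364884
step 2→3:
  ẍ = (ẋ'−ẋ)/dt = (-1.099103664−-0.994052131)/0.020835 = -5.042070
  θ̈ = (θ̇'−θ̇)/dt = (-1.899661843−-2.041459252)/0.020835 = 6.805731
  sinθ=0.107111, cosθ=0.994247
  F = (M+m)·ẍ + m·l·cosθ·θ̈ − m·l·sinθ·θ̇² = -4.965607 + 0.829611 − 0.054730 = -4.190726
step 3→4:
  ẍ = (ẋ'−ẋ)/dt = (-0.783748171−-1.099103664)/0.020835 = 15.135853
  θ̈ = (θ̇'−θ̇)/dt = (-2.238007677−-1.899661843)/0.020835 = -16.239301
  sinθ=0.064738, cosθ=0.997902
  F = (M+m)·ẍ + m·l·cosθ·θ̈ − m·l·sinθ·θ̇² = 14.906318 + -1.986830 − 0.028643 = 12.890845
step 4→5:
  ẍ = (ẋ'−ẋ)/dt = (-0.898144833−-0.783748171)/0.020835 = -5.490601
  θ̈ = (θ̇'−θ̇)/dt = (-2.103874291−-2.238007677)/0.020835 = 6.437887
  sinθ=0.025201, cosθ=0.999682
  F = (M+m)·ẍ + m·l·cosθ·θ̈ − m·l·sinθ·θ̇² = -5.407336 + 0.789061 − 0.015476 = -4.633750

F_0 = 12.232121 N
F_1 = 11.364884 N
F_2 = -4.190726 N
F_3 = 12.890845 N
F_4 = -4.633750 N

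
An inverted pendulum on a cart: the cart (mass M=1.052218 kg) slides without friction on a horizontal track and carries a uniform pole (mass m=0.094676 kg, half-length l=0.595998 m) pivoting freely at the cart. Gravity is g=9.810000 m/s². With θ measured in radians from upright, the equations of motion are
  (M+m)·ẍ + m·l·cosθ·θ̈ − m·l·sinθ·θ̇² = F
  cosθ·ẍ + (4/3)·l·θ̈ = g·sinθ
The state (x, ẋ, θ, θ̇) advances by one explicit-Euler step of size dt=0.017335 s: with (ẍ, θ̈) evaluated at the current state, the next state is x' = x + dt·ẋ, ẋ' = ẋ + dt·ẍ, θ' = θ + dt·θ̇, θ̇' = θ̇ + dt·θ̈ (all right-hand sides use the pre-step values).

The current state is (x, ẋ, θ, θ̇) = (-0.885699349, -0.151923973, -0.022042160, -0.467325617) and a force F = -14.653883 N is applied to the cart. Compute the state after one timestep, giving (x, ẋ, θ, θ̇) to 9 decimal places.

(-0.888332951, -0.387781045, -0.030143250, -0.175313305)

sinθ=-0.022040375, cosθ=0.999757081
temp = (F + m·l·θ̇²·sinθ)/(M+m) = (-14.653883 + -0.000271608)/1.146894 = -12.777252831
θ̈ = (g·sinθ − cosθ·temp)/(l·(4/3 − m·cos²θ/(M+m))) = 16.845244429
ẍ = temp − m·l·θ̈·cosθ/(M+m) = -13.605830508
Euler: x'=-0.885699349+0.017335·-0.151923973=-0.888332951, ẋ'=-0.151923973+0.017335·-13.605830508=-0.387781045
       θ'=-0.022042160+0.017335·-0.467325617=-0.030143250, θ̇'=-0.467325617+0.017335·16.845244429=-0.175313305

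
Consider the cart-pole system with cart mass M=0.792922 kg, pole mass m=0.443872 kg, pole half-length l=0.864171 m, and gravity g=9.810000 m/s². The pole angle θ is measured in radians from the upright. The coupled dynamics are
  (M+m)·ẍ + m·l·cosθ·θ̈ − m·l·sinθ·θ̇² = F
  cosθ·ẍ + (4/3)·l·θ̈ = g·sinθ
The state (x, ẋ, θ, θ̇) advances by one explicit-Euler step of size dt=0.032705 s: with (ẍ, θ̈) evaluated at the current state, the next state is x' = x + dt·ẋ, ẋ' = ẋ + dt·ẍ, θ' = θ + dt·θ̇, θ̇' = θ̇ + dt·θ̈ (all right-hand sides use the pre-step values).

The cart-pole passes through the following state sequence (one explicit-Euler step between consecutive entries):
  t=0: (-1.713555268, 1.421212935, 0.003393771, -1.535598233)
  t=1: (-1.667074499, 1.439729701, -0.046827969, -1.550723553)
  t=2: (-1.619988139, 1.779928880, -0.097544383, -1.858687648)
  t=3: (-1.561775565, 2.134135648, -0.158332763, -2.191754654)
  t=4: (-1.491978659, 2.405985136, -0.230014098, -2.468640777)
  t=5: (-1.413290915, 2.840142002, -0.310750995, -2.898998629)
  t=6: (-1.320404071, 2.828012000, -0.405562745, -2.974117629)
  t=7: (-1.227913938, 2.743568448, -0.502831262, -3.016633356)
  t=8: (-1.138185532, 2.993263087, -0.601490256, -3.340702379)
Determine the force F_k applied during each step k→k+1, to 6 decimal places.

step 0→1:
  ẍ = (ẋ'−ẋ)/dt = (1.439729701−1.421212935)/0.032705 = 0.566175
  θ̈ = (θ̇'−θ̇)/dt = (-1.550723553−-1.535598233)/0.032705 = -0.462477
  sinθ=0.003394, cosθ=0.999994
  F = (M+m)·ẍ + m·l·cosθ·θ̈ − m·l·sinθ·θ̇² = 0.700242 + -0.177397 − 0.003070 = 0.519776
step 1→2:
  ẍ = (ẋ'−ẋ)/dt = (1.779928880−1.439729701)/0.032705 = 10.402054
  θ̈ = (θ̇'−θ̇)/dt = (-1.858687648−-1.550723553)/0.032705 = -9.416422
  sinθ=-0.046811, cosθ=0.998904
  F = (M+m)·ẍ + m·l·cosθ·θ̈ − m·l·sinθ·θ̇² = 12.865198 + -3.608004 − -0.043179 = 9.300373
step 2→3:
  ẍ = (ẋ'−ẋ)/dt = (2.134135648−1.779928880)/0.032705 = 10.830355
  θ̈ = (θ̇'−θ̇)/dt = (-2.191754654−-1.858687648)/0.032705 = -10.183978
  sinθ=-0.097390, cosθ=0.995246
  F = (M+m)·ẍ + m·l·cosθ·θ̈ − m·l·sinθ·θ̇² = 13.394918 + -3.887814 − -0.129058 = 9.636162
step 3→4:
  ẍ = (ẋ'−ẋ)/dt = (2.405985136−2.134135648)/0.032705 = 8.312169
  θ̈ = (θ̇'−θ̇)/dt = (-2.468640777−-2.191754654)/0.032705 = -8.466171
  sinθ=-0.157672, cosθ=0.987492
  F = (M+m)·ẍ + m·l·cosθ·θ̈ − m·l·sinθ·θ̇² = 10.280441 + -3.206844 − -0.290533 = 7.364130
step 4→5:
  ẍ = (ẋ'−ẋ)/dt = (2.840142002−2.405985136)/0.032705 = 13.274939
  θ̈ = (θ̇'−θ̇)/dt = (-2.898998629−-2.468640777)/0.032705 = -13.158779
  sinθ=-0.227991, cosθ=0.973663
  F = (M+m)·ẍ + m·l·cosθ·θ̈ − m·l·sinθ·θ̇² = 16.418364 + -4.914527 − -0.532956 = 12.036793
step 5→6:
  ẍ = (ẋ'−ẋ)/dt = (2.828012000−2.840142002)/0.032705 = -0.370891
  θ̈ = (θ̇'−θ̇)/dt = (-2.974117629−-2.898998629)/0.032705 = -2.296866
  sinθ=-0.305774, cosθ=0.952104
  F = (M+m)·ẍ + m·l·cosθ·θ̈ − m·l·sinθ·θ̇² = -0.458716 + -0.838837 − -0.985720 = -0.311833
step 6→7:
  ẍ = (ẋ'−ẋ)/dt = (2.743568448−2.828012000)/0.032705 = -2.581977
  θ̈ = (θ̇'−θ̇)/dt = (-3.016633356−-2.974117629)/0.032705 = -1.299976
  sinθ=-0.394536, cosθ=0.918881
  F = (M+m)·ẍ + m·l·cosθ·θ̈ − m·l·sinθ·θ̇² = -3.193373 + -0.458197 − -1.338629 = -2.312941
step 7→8:
  ẍ = (ẋ'−ẋ)/dt = (2.993263087−2.743568448)/0.032705 = 7.634754
  θ̈ = (θ̇'−θ̇)/dt = (-3.340702379−-3.016633356)/0.032705 = -9.908853
  sinθ=-0.481908, cosθ=0.876222
  F = (M+m)·ẍ + m·l·cosθ·θ̈ − m·l·sinθ·θ̇² = 9.442618 + -3.330388 − -1.682158 = 7.794389

F_0 = 0.519776 N
F_1 = 9.300373 N
F_2 = 9.636162 N
F_3 = 7.364130 N
F_4 = 12.036793 N
F_5 = -0.311833 N
F_6 = -2.312941 N
F_7 = 7.794389 N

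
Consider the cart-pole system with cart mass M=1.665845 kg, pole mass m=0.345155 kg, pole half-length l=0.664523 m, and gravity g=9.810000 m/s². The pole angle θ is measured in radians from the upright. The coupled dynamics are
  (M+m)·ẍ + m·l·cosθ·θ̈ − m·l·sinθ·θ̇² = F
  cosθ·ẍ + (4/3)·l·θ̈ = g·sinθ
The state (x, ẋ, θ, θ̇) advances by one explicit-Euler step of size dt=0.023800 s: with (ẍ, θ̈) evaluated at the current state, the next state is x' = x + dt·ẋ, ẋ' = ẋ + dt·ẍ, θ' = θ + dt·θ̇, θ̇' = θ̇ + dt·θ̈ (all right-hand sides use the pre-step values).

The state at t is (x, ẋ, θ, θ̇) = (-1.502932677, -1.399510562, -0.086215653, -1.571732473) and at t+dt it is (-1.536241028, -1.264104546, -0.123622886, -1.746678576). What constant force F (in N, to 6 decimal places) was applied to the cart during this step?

F = 9.810315 N

ẍ = (ẋ'−ẋ)/dt = (-1.264104546−-1.399510562)/0.023800 = 5.689328
θ̈ = (θ̇'−θ̇)/dt = (-1.746678576−-1.571732473)/0.023800 = -7.350677
sinθ=-0.086109, cosθ=0.996286
F = (M+m)·ẍ + m·l·cosθ·θ̈ − m·l·sinθ·θ̇² = 11.441239 + -1.679714 − -0.048790 = 9.810315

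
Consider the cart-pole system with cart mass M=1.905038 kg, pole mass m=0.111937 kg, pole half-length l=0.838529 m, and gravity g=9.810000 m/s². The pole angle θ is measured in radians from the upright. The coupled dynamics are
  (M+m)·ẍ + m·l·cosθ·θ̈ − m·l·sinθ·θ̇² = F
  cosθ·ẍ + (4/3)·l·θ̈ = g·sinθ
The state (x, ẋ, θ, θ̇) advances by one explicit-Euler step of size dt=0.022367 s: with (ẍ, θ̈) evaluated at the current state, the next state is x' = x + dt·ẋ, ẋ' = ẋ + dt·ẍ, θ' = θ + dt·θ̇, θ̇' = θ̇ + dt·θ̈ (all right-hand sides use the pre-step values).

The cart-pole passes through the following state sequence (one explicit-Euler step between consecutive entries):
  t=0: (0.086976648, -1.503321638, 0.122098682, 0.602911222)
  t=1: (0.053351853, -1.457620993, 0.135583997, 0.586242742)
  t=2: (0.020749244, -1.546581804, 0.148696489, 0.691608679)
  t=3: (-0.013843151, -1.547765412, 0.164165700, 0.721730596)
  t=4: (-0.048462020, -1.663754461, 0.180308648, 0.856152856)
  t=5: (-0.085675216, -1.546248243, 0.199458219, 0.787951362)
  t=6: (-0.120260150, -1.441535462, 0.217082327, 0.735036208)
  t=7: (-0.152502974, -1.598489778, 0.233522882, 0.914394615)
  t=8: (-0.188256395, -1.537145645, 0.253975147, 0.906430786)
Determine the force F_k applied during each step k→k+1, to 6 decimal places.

step 0→1:
  ẍ = (ẋ'−ẋ)/dt = (-1.457620993−-1.503321638)/0.022367 = 2.043217
  θ̈ = (θ̇'−θ̇)/dt = (0.586242742−0.602911222)/0.022367 = -0.745226
  sinθ=0.121796, cosθ=0.992555
  F = (M+m)·ẍ + m·l·cosθ·θ̈ − m·l·sinθ·θ̇² = 4.121119 + -0.069428 − 0.004156 = 4.047535
step 1→2:
  ẍ = (ẋ'−ẋ)/dt = (-1.546581804−-1.457620993)/0.022367 = -3.977324
  θ̈ = (θ̇'−θ̇)/dt = (0.691608679−0.586242742)/0.022367 = 4.710776
  sinθ=0.135169, cosθ=0.990823
  F = (M+m)·ẍ + m·l·cosθ·θ̈ − m·l·sinθ·θ̇² = -8.022164 + 0.438107 − 0.004360 = -7.588417
step 2→3:
  ẍ = (ẋ'−ẋ)/dt = (-1.547765412−-1.546581804)/0.022367 = -0.052918
  θ̈ = (θ̇'−θ̇)/dt = (0.721730596−0.691608679)/0.022367 = 1.346712
  sinθ=0.148149, cosθ=0.988965
  F = (M+m)·ẍ + m·l·cosθ·θ̈ − m·l·sinθ·θ̇² = -0.106733 + 0.125011 − 0.006651 = 0.011626
step 3→4:
  ẍ = (ẋ'−ẋ)/dt = (-1.663754461−-1.547765412)/0.022367 = -5.185722
  θ̈ = (θ̇'−θ̇)/dt = (0.856152856−0.721730596)/0.022367 = 6.009848
  sinθ=0.163429, cosθ=0.986555
  F = (M+m)·ẍ + m·l·cosθ·θ̈ − m·l·sinθ·θ̇² = -10.459472 + 0.556515 − 0.007990 = -9.910948
step 4→5:
  ẍ = (ẋ'−ẋ)/dt = (-1.546248243−-1.663754461)/0.022367 = 5.253553
  θ̈ = (θ̇'−θ̇)/dt = (0.787951362−0.856152856)/0.022367 = -3.049202
  sinθ=0.179333, cosθ=0.983788
  F = (M+m)·ẍ + m·l·cosθ·θ̈ − m·l·sinθ·θ̇² = 10.596285 + -0.281566 − 0.012338 = 10.302381
step 5→6:
  ẍ = (ẋ'−ẋ)/dt = (-1.441535462−-1.546248243)/0.022367 = 4.681575
  θ̈ = (θ̇'−θ̇)/dt = (0.735036208−0.787951362)/0.022367 = -2.365769
  sinθ=0.198138, cosθ=0.980174
  F = (M+m)·ẍ + m·l·cosθ·θ̈ − m·l·sinθ·θ̇² = 9.442619 + -0.217654 − 0.011547 = 9.213418
step 6→7:
  ẍ = (ẋ'−ẋ)/dt = (-1.598489778−-1.441535462)/0.022367 = -7.017227
  θ̈ = (θ̇'−θ̇)/dt = (0.914394615−0.735036208)/0.022367 = 8.018885
  sinθ=0.215381, cosθ=0.976530
  F = (M+m)·ẍ + m·l·cosθ·θ̈ − m·l·sinθ·θ̇² = -14.153571 + 0.735007 − 0.010922 = -13.429487
step 7→8:
  ẍ = (ẋ'−ẋ)/dt = (-1.537145645−-1.598489778)/0.022367 = 2.742618
  θ̈ = (θ̇'−θ̇)/dt = (0.906430786−0.914394615)/0.022367 = -0.356053
  sinθ=0.231406, cosθ=0.972857
  F = (M+m)·ẍ + m·l·cosθ·θ̈ − m·l·sinθ·θ̇² = 5.531792 + -0.032513 − 0.018161 = 5.481118

F_0 = 4.047535 N
F_1 = -7.588417 N
F_2 = 0.011626 N
F_3 = -9.910948 N
F_4 = 10.302381 N
F_5 = 9.213418 N
F_6 = -13.429487 N
F_7 = 5.481118 N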